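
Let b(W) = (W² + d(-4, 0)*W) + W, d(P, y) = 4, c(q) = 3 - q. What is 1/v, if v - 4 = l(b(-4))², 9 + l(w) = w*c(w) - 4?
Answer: 1/1685 ≈ 0.00059347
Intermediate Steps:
b(W) = W² + 5*W (b(W) = (W² + 4*W) + W = W² + 5*W)
l(w) = -13 + w*(3 - w) (l(w) = -9 + (w*(3 - w) - 4) = -9 + (-4 + w*(3 - w)) = -13 + w*(3 - w))
v = 1685 (v = 4 + (-13 - (-4*(5 - 4))*(-3 - 4*(5 - 4)))² = 4 + (-13 - (-4*1)*(-3 - 4*1))² = 4 + (-13 - 1*(-4)*(-3 - 4))² = 4 + (-13 - 1*(-4)*(-7))² = 4 + (-13 - 28)² = 4 + (-41)² = 4 + 1681 = 1685)
1/v = 1/1685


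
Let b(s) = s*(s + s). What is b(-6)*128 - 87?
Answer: 9129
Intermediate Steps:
b(s) = 2*s² (b(s) = s*(2*s) = 2*s²)
b(-6)*128 - 87 = (2*(-6)²)*128 - 87 = (2*36)*128 - 87 = 72*128 - 87 = 9216 - 87 = 9129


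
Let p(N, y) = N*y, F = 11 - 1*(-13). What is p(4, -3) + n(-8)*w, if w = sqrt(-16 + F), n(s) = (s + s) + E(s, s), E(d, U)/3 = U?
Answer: -12 - 80*sqrt(2) ≈ -125.14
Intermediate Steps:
E(d, U) = 3*U
F = 24 (F = 11 + 13 = 24)
n(s) = 5*s (n(s) = (s + s) + 3*s = 2*s + 3*s = 5*s)
w = 2*sqrt(2) (w = sqrt(-16 + 24) = sqrt(8) = 2*sqrt(2) ≈ 2.8284)
p(4, -3) + n(-8)*w = 4*(-3) + (5*(-8))*(2*sqrt(2)) = -12 - 80*sqrt(2)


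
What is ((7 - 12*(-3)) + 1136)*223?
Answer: 262917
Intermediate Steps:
((7 - 12*(-3)) + 1136)*223 = ((7 + 36) + 1136)*223 = (43 + 1136)*223 = 1179*223 = 262917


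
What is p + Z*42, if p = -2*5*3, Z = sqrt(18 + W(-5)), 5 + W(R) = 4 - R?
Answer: -30 + 42*sqrt(22) ≈ 167.00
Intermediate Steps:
W(R) = -1 - R (W(R) = -5 + (4 - R) = -1 - R)
Z = sqrt(22) (Z = sqrt(18 + (-1 - 1*(-5))) = sqrt(18 + (-1 + 5)) = sqrt(18 + 4) = sqrt(22) ≈ 4.6904)
p = -30 (p = -10*3 = -30)
p + Z*42 = -30 + sqrt(22)*42 = -30 + 42*sqrt(22)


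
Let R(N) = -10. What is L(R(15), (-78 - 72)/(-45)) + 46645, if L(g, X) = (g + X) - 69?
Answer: 139708/3 ≈ 46569.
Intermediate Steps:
L(g, X) = -69 + X + g (L(g, X) = (X + g) - 69 = -69 + X + g)
L(R(15), (-78 - 72)/(-45)) + 46645 = (-69 + (-78 - 72)/(-45) - 10) + 46645 = (-69 - 150*(-1/45) - 10) + 46645 = (-69 + 10/3 - 10) + 46645 = -227/3 + 46645 = 139708/3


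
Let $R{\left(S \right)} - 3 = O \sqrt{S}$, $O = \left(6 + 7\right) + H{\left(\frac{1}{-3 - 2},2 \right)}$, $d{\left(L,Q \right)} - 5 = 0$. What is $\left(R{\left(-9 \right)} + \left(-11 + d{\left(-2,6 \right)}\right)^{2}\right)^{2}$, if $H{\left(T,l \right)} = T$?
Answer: $\frac{1161}{25} + \frac{14976 i}{5} \approx 46.44 + 2995.2 i$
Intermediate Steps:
$d{\left(L,Q \right)} = 5$ ($d{\left(L,Q \right)} = 5 + 0 = 5$)
$O = \frac{64}{5}$ ($O = \left(6 + 7\right) + \frac{1}{-3 - 2} = 13 + \frac{1}{-5} = 13 - \frac{1}{5} = \frac{64}{5} \approx 12.8$)
$R{\left(S \right)} = 3 + \frac{64 \sqrt{S}}{5}$
$\left(R{\left(-9 \right)} + \left(-11 + d{\left(-2,6 \right)}\right)^{2}\right)^{2} = \left(\left(3 + \frac{64 \sqrt{-9}}{5}\right) + \left(-11 + 5\right)^{2}\right)^{2} = \left(\left(3 + \frac{64 \cdot 3 i}{5}\right) + \left(-6\right)^{2}\right)^{2} = \left(\left(3 + \frac{192 i}{5}\right) + 36\right)^{2} = \left(39 + \frac{192 i}{5}\right)^{2}$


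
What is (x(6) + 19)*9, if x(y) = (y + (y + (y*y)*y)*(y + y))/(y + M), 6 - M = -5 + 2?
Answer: 1773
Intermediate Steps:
M = 9 (M = 6 - (-5 + 2) = 6 - 1*(-3) = 6 + 3 = 9)
x(y) = (y + 2*y*(y + y³))/(9 + y) (x(y) = (y + (y + (y*y)*y)*(y + y))/(y + 9) = (y + (y + y²*y)*(2*y))/(9 + y) = (y + (y + y³)*(2*y))/(9 + y) = (y + 2*y*(y + y³))/(9 + y))
(x(6) + 19)*9 = (6*(1 + 2*6 + 2*6³)/(9 + 6) + 19)*9 = (6*(1 + 12 + 2*216)/15 + 19)*9 = (6*(1/15)*(1 + 12 + 432) + 19)*9 = (6*(1/15)*445 + 19)*9 = (178 + 19)*9 = 197*9 = 1773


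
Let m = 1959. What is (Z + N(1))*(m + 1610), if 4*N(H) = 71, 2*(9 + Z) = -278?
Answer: -1859449/4 ≈ -4.6486e+5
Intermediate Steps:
Z = -148 (Z = -9 + (½)*(-278) = -9 - 139 = -148)
N(H) = 71/4 (N(H) = (¼)*71 = 71/4)
(Z + N(1))*(m + 1610) = (-148 + 71/4)*(1959 + 1610) = -521/4*3569 = -1859449/4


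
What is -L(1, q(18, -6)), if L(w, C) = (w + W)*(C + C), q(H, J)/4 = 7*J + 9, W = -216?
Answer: -56760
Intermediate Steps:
q(H, J) = 36 + 28*J (q(H, J) = 4*(7*J + 9) = 4*(9 + 7*J) = 36 + 28*J)
L(w, C) = 2*C*(-216 + w) (L(w, C) = (w - 216)*(C + C) = (-216 + w)*(2*C) = 2*C*(-216 + w))
-L(1, q(18, -6)) = -2*(36 + 28*(-6))*(-216 + 1) = -2*(36 - 168)*(-215) = -2*(-132)*(-215) = -1*56760 = -56760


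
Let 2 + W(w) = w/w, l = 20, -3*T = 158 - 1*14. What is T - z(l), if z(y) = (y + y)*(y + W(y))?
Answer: -808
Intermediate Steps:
T = -48 (T = -(158 - 1*14)/3 = -(158 - 14)/3 = -1/3*144 = -48)
W(w) = -1 (W(w) = -2 + w/w = -2 + 1 = -1)
z(y) = 2*y*(-1 + y) (z(y) = (y + y)*(y - 1) = (2*y)*(-1 + y) = 2*y*(-1 + y))
T - z(l) = -48 - 2*20*(-1 + 20) = -48 - 2*20*19 = -48 - 1*760 = -48 - 760 = -808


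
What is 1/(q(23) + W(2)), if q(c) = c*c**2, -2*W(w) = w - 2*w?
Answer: 1/12168 ≈ 8.2183e-5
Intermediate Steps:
W(w) = w/2 (W(w) = -(w - 2*w)/2 = -(-1)*w/2 = w/2)
q(c) = c**3
1/(q(23) + W(2)) = 1/(23**3 + (1/2)*2) = 1/(12167 + 1) = 1/12168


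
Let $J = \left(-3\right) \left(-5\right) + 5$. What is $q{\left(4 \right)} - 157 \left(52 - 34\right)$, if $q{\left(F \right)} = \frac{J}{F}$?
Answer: $-2821$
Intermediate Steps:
$J = 20$ ($J = 15 + 5 = 20$)
$q{\left(F \right)} = \frac{20}{F}$
$q{\left(4 \right)} - 157 \left(52 - 34\right) = \frac{20}{4} - 157 \left(52 - 34\right) = 20 \cdot \frac{1}{4} - 2826 = 5 - 2826 = -2821$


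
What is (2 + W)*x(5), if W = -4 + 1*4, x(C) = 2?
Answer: 4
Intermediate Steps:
W = 0 (W = -4 + 4 = 0)
(2 + W)*x(5) = (2 + 0)*2 = 2*2 = 4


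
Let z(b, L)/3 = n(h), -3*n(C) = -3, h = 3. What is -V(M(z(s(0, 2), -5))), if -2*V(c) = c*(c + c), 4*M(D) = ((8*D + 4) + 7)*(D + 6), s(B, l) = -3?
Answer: 99225/16 ≈ 6201.6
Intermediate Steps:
n(C) = 1 (n(C) = -⅓*(-3) = 1)
z(b, L) = 3 (z(b, L) = 3*1 = 3)
M(D) = (6 + D)*(11 + 8*D)/4 (M(D) = (((8*D + 4) + 7)*(D + 6))/4 = (((4 + 8*D) + 7)*(6 + D))/4 = ((11 + 8*D)*(6 + D))/4 = ((6 + D)*(11 + 8*D))/4 = (6 + D)*(11 + 8*D)/4)
V(c) = -c² (V(c) = -c*(c + c)/2 = -c*2*c/2 = -c²)
-V(M(z(s(0, 2), -5))) = -(-1)*(33/2 + 2*3² + (59/4)*3)² = -(-1)*(33/2 + 2*9 + 177/4)² = -(-1)*(33/2 + 18 + 177/4)² = -(-1)*(315/4)² = -(-1)*99225/16 = -1*(-99225/16) = 99225/16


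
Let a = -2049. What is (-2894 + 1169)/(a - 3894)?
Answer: 575/1981 ≈ 0.29026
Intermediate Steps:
(-2894 + 1169)/(a - 3894) = (-2894 + 1169)/(-2049 - 3894) = -1725/(-5943) = -1725*(-1/5943) = 575/1981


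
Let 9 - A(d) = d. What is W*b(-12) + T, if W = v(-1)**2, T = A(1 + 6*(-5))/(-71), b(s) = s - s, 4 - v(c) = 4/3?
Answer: -38/71 ≈ -0.53521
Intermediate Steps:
v(c) = 8/3 (v(c) = 4 - 4/3 = 8/3)
A(d) = 9 - d
b(s) = 0
T = -38/71 (T = (9 - (1 + 6*(-5)))/(-71) = (9 - (1 - 30))*(-1/71) = (9 - 1*(-29))*(-1/71) = (9 + 29)*(-1/71) = 38*(-1/71) = -38/71 ≈ -0.53521)
W = 64/9 (W = (8/3)**2 = 64/9 ≈ 7.1111)
W*b(-12) + T = (64/9)*0 - 38/71 = 0 - 38/71 = -38/71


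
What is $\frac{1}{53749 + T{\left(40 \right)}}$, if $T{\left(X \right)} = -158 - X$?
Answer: $\frac{1}{53551} \approx 1.8674 \cdot 10^{-5}$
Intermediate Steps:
$\frac{1}{53749 + T{\left(40 \right)}} = \frac{1}{53749 - 198} = \frac{1}{53551}$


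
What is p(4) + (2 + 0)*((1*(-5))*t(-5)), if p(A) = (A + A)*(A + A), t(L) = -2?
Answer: 84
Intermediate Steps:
p(A) = 4*A² (p(A) = (2*A)*(2*A) = 4*A²)
p(4) + (2 + 0)*((1*(-5))*t(-5)) = 4*4² + (2 + 0)*((1*(-5))*(-2)) = 4*16 + 2*(-5*(-2)) = 64 + 2*10 = 64 + 20 = 84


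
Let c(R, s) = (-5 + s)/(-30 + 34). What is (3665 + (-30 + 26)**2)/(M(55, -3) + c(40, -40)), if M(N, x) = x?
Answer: -4908/19 ≈ -258.32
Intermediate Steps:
c(R, s) = -5/4 + s/4 (c(R, s) = (-5 + s)/4 = (-5 + s)*(1/4) = -5/4 + s/4)
(3665 + (-30 + 26)**2)/(M(55, -3) + c(40, -40)) = (3665 + (-30 + 26)**2)/(-3 + (-5/4 + (1/4)*(-40))) = (3665 + (-4)**2)/(-3 + (-5/4 - 10)) = (3665 + 16)/(-3 - 45/4) = 3681/(-57/4) = 3681*(-4/57) = -4908/19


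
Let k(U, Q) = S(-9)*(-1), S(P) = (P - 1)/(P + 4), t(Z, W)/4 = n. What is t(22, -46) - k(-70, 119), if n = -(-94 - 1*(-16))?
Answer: 314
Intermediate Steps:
n = 78 (n = -(-94 + 16) = -1*(-78) = 78)
t(Z, W) = 312 (t(Z, W) = 4*78 = 312)
S(P) = (-1 + P)/(4 + P)
k(U, Q) = -2 (k(U, Q) = ((-1 - 9)/(4 - 9))*(-1) = (-10/(-5))*(-1) = -1/5*(-10)*(-1) = 2*(-1) = -2)
t(22, -46) - k(-70, 119) = 312 - 1*(-2) = 312 + 2 = 314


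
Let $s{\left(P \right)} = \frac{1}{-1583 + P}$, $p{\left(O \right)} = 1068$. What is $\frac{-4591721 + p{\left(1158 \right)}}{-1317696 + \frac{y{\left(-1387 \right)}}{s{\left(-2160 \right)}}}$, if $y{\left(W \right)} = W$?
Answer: $- \frac{4590653}{3873845} \approx -1.185$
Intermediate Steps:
$\frac{-4591721 + p{\left(1158 \right)}}{-1317696 + \frac{y{\left(-1387 \right)}}{s{\left(-2160 \right)}}} = \frac{-4591721 + 1068}{-1317696 - \frac{1387}{\frac{1}{-1583 - 2160}}} = - \frac{4590653}{-1317696 - \frac{1387}{\frac{1}{-3743}}} = - \frac{4590653}{-1317696 - \frac{1387}{- \frac{1}{3743}}} = - \frac{4590653}{-1317696 - -5191541} = - \frac{4590653}{-1317696 + 5191541} = - \frac{4590653}{3873845}$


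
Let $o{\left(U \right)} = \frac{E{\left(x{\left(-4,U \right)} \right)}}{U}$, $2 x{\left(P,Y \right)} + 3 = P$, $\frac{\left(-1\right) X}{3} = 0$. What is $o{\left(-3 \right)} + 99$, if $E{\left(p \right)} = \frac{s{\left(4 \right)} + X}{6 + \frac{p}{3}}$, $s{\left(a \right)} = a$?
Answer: $\frac{2863}{29} \approx 98.724$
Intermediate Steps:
$X = 0$ ($X = \left(-3\right) 0 = 0$)
$x{\left(P,Y \right)} = - \frac{3}{2} + \frac{P}{2}$
$E{\left(p \right)} = \frac{4}{6 + \frac{p}{3}}$ ($E{\left(p \right)} = \frac{4 + 0}{6 + \frac{p}{3}} = \frac{4}{6 + p \frac{1}{3}} = \frac{4}{6 + \frac{p}{3}}$)
$o{\left(U \right)} = \frac{24}{29 U}$ ($o{\left(U \right)} = \frac{12 \frac{1}{18 + \left(- \frac{3}{2} + \frac{1}{2} \left(-4\right)\right)}}{U} = \frac{12 \frac{1}{18 - \frac{7}{2}}}{U} = \frac{12 \frac{1}{\frac{29}{2}}}{U} = \frac{12 \cdot \frac{2}{29}}{U} = \frac{24}{29 U}$)
$o{\left(-3 \right)} + 99 = \frac{24}{29 \left(-3\right)} + 99 = \frac{24}{29} \left(- \frac{1}{3}\right) + 99 = - \frac{8}{29} + 99 = \frac{2863}{29}$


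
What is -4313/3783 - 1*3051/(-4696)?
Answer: -8711915/17764968 ≈ -0.49040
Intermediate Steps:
-4313/3783 - 1*3051/(-4696) = -4313*1/3783 - 3051*(-1/4696) = -4313/3783 + 3051/4696 = -8711915/17764968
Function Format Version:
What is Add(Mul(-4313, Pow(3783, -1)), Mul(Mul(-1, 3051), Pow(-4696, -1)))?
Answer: Rational(-8711915, 17764968) ≈ -0.49040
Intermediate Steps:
Add(Mul(-4313, Pow(3783, -1)), Mul(Mul(-1, 3051), Pow(-4696, -1))) = Add(Mul(-4313, Rational(1, 3783)), Mul(-3051, Rational(-1, 4696))) = Add(Rational(-4313, 3783), Rational(3051, 4696)) = Rational(-8711915, 17764968)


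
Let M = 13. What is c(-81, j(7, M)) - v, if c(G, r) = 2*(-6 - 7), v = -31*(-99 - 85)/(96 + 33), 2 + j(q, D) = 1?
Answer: -9058/129 ≈ -70.217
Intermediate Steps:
j(q, D) = -1 (j(q, D) = -2 + 1 = -1)
v = 5704/129 (v = -(-5704)/129 = -31*(-184/129) = 5704/129 ≈ 44.217)
c(G, r) = -26 (c(G, r) = 2*(-13) = -26)
c(-81, j(7, M)) - v = -26 - 1*5704/129 = -26 - 5704/129 = -9058/129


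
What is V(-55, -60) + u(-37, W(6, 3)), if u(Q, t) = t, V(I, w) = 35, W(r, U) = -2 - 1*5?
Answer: 28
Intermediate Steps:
W(r, U) = -7 (W(r, U) = -2 - 5 = -7)
V(-55, -60) + u(-37, W(6, 3)) = 35 - 7 = 28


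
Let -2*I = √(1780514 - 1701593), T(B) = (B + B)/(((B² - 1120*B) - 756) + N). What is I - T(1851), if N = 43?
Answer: -1851/676184 - 3*√8769/2 ≈ -140.47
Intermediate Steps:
T(B) = 2*B/(-713 + B² - 1120*B) (T(B) = (B + B)/(((B² - 1120*B) - 756) + 43) = (2*B)/((-756 + B² - 1120*B) + 43) = (2*B)/(-713 + B² - 1120*B) = 2*B/(-713 + B² - 1120*B))
I = -3*√8769/2 (I = -√(1780514 - 1701593)/2 = -3*√8769/2 ≈ -140.46)
I - T(1851) = -3*√8769/2 - 2*1851/(-713 + 1851² - 1120*1851) = -3*√8769/2 - 2*1851/(-713 + 3426201 - 2073120) = -3*√8769/2 - 2*1851/1352368 = -3*√8769/2 - 1*1851/676184 = -3*√8769/2 - 1851/676184 = -1851/676184 - 3*√8769/2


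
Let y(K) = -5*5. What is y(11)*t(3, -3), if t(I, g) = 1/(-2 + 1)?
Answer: 25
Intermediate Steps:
t(I, g) = -1 (t(I, g) = 1/(-1) = -1)
y(K) = -25
y(11)*t(3, -3) = -25*(-1) = 25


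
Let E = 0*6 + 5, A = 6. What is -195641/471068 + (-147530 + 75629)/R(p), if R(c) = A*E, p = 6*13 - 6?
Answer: -5646021583/2355340 ≈ -2397.1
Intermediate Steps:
p = 72 (p = 78 - 6 = 72)
E = 5 (E = 0 + 5 = 5)
R(c) = 30 (R(c) = 6*5 = 30)
-195641/471068 + (-147530 + 75629)/R(p) = -195641/471068 + (-147530 + 75629)/30 = -195641*1/471068 - 71901*1/30 = -195641/471068 - 23967/10 = -5646021583/2355340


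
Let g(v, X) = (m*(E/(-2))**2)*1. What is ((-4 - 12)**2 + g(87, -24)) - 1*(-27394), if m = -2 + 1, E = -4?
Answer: 27646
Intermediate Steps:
m = -1
g(v, X) = -4 (g(v, X) = -(-4/(-2))**2*1 = -(-4*(-1/2))**2*1 = -1*2**2*1 = -1*4*1 = -4*1 = -4)
((-4 - 12)**2 + g(87, -24)) - 1*(-27394) = ((-4 - 12)**2 - 4) - 1*(-27394) = ((-16)**2 - 4) + 27394 = (256 - 4) + 27394 = 252 + 27394 = 27646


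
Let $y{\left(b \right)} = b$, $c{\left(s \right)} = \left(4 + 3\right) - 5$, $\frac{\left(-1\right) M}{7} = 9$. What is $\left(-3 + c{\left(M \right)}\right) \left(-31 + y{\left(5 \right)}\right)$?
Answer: $26$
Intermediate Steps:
$M = -63$ ($M = \left(-7\right) 9 = -63$)
$c{\left(s \right)} = 2$ ($c{\left(s \right)} = 7 - 5 = 2$)
$\left(-3 + c{\left(M \right)}\right) \left(-31 + y{\left(5 \right)}\right) = \left(-3 + 2\right) \left(-31 + 5\right) = \left(-1\right) \left(-26\right) = 26$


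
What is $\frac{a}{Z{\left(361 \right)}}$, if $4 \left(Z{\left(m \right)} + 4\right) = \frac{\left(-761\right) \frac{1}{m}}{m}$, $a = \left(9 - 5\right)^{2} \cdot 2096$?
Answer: $- \frac{17481780224}{2085897} \approx -8380.9$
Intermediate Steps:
$a = 33536$ ($a = 4^{2} \cdot 2096 = 16 \cdot 2096 = 33536$)
$Z{\left(m \right)} = -4 - \frac{761}{4 m^{2}}$ ($Z{\left(m \right)} = -4 + \frac{- \frac{761}{m} \frac{1}{m}}{4} = -4 + \frac{\left(-761\right) \frac{1}{m^{2}}}{4} = -4 - \frac{761}{4 m^{2}}$)
$\frac{a}{Z{\left(361 \right)}} = \frac{33536}{-4 - \frac{761}{4 \cdot 130321}} = \frac{33536}{-4 - \frac{761}{521284}} = \frac{33536}{- \frac{2085897}{521284}} = 33536 \left(- \frac{521284}{2085897}\right) = - \frac{17481780224}{2085897}$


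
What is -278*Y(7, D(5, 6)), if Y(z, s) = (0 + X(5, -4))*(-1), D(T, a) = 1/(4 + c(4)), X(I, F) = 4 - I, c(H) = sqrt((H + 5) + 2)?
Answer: -278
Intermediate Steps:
c(H) = sqrt(7 + H) (c(H) = sqrt((5 + H) + 2) = sqrt(7 + H))
D(T, a) = 1/(4 + sqrt(11)) (D(T, a) = 1/(4 + sqrt(7 + 4)) = 1/(4 + sqrt(11)))
Y(z, s) = 1 (Y(z, s) = (0 + (4 - 1*5))*(-1) = (0 + (4 - 5))*(-1) = (0 - 1)*(-1) = -1*(-1) = 1)
-278*Y(7, D(5, 6)) = -278*1 = -278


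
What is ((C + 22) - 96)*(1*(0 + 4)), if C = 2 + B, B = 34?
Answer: -152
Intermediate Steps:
C = 36 (C = 2 + 34 = 36)
((C + 22) - 96)*(1*(0 + 4)) = ((36 + 22) - 96)*(1*(0 + 4)) = (58 - 96)*(1*4) = -38*4 = -152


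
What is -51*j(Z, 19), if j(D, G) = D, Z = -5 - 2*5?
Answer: 765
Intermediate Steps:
Z = -15 (Z = -5 - 10 = -15)
-51*j(Z, 19) = -51*(-15) = 765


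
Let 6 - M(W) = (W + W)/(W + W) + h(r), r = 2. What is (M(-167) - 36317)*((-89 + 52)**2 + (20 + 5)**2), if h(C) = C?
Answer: -72410116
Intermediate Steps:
M(W) = 3 (M(W) = 6 - ((W + W)/(W + W) + 2) = 6 - ((2*W)/((2*W)) + 2) = 6 - ((2*W)*(1/(2*W)) + 2) = 6 - (1 + 2) = 6 - 1*3 = 6 - 3 = 3)
(M(-167) - 36317)*((-89 + 52)**2 + (20 + 5)**2) = (3 - 36317)*((-89 + 52)**2 + (20 + 5)**2) = -36314*((-37)**2 + 25**2) = -36314*(1369 + 625) = -36314*1994 = -72410116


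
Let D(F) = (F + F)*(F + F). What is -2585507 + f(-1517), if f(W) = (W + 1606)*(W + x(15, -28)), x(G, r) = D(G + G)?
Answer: -2400120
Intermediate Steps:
D(F) = 4*F**2 (D(F) = (2*F)*(2*F) = 4*F**2)
x(G, r) = 16*G**2 (x(G, r) = 4*(G + G)**2 = 4*(2*G)**2 = 4*(4*G**2) = 16*G**2)
f(W) = (1606 + W)*(3600 + W) (f(W) = (W + 1606)*(W + 16*15**2) = (1606 + W)*(W + 16*225) = (1606 + W)*(W + 3600) = (1606 + W)*(3600 + W))
-2585507 + f(-1517) = -2585507 + (5781600 + (-1517)**2 + 5206*(-1517)) = -2585507 + (5781600 + 2301289 - 7897502) = -2585507 + 185387 = -2400120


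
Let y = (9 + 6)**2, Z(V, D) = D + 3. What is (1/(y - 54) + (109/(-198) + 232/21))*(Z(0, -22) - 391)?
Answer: -18899975/4389 ≈ -4306.2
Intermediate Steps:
Z(V, D) = 3 + D
y = 225 (y = 15**2 = 225)
(1/(y - 54) + (109/(-198) + 232/21))*(Z(0, -22) - 391) = (1/(225 - 54) + (109/(-198) + 232/21))*((3 - 22) - 391) = (1/171 + (109*(-1/198) + 232*(1/21)))*(-19 - 391) = (1/171 + (-109/198 + 232/21))*(-410) = (1/171 + 14549/1386)*(-410) = (92195/8778)*(-410) = -18899975/4389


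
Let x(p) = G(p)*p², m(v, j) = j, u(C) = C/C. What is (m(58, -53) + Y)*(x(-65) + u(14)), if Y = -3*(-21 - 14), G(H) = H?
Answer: -14280448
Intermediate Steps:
u(C) = 1
x(p) = p³ (x(p) = p*p² = p³)
Y = 105 (Y = -3*(-35) = 105)
(m(58, -53) + Y)*(x(-65) + u(14)) = (-53 + 105)*((-65)³ + 1) = 52*(-274625 + 1) = 52*(-274624) = -14280448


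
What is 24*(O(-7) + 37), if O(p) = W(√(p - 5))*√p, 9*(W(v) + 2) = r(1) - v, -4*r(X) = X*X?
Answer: 888 + 16*√21/3 - 146*I*√7/3 ≈ 912.44 - 128.76*I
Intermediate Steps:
r(X) = -X²/4 (r(X) = -X*X/4 = -X²/4)
W(v) = -73/36 - v/9 (W(v) = -2 + (-¼*1² - v)/9 = -2 + (-¼*1 - v)/9 = -2 + (-¼ - v)/9 = -2 + (-1/36 - v/9) = -73/36 - v/9)
O(p) = √p*(-73/36 - √(-5 + p)/9) (O(p) = (-73/36 - √(p - 5)/9)*√p = (-73/36 - √(-5 + p)/9)*√p = √p*(-73/36 - √(-5 + p)/9))
24*(O(-7) + 37) = 24*(√(-7)*(-73 - 4*√(-5 - 7))/36 + 37) = 24*((I*√7)*(-73 - 8*I*√3)/36 + 37) = 24*(I*√7*(-73 - 8*I*√3)/36 + 37) = 24*(37 + I*√7*(-73 - 8*I*√3)/36) = 888 + 2*I*√7*(-73 - 8*I*√3)/3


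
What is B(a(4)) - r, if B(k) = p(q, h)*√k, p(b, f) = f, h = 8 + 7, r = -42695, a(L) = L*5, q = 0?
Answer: 42695 + 30*√5 ≈ 42762.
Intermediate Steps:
a(L) = 5*L
h = 15
B(k) = 15*√k
B(a(4)) - r = 15*√(5*4) - 1*(-42695) = 15*√20 + 42695 = 15*(2*√5) + 42695 = 30*√5 + 42695 = 42695 + 30*√5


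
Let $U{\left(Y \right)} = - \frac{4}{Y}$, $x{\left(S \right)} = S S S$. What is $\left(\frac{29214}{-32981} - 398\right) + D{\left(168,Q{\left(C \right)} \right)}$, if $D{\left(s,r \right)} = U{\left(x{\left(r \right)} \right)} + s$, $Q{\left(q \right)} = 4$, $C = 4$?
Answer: $- \frac{121870485}{527696} \approx -230.95$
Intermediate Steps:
$x{\left(S \right)} = S^{3}$ ($x{\left(S \right)} = S^{2} S = S^{3}$)
$D{\left(s,r \right)} = s - \frac{4}{r^{3}}$ ($D{\left(s,r \right)} = - \frac{4}{r^{3}} + s = s - \frac{4}{r^{3}}$)
$\left(\frac{29214}{-32981} - 398\right) + D{\left(168,Q{\left(C \right)} \right)} = \left(\frac{29214}{-32981} - 398\right) + \left(168 - \frac{4}{64}\right) = \left(29214 \left(- \frac{1}{32981}\right) - 398\right) + \left(168 - \frac{1}{16}\right) = \left(- \frac{29214}{32981} - 398\right) + \left(168 - \frac{1}{16}\right) = - \frac{13155652}{32981} + \frac{2687}{16} = - \frac{121870485}{527696}$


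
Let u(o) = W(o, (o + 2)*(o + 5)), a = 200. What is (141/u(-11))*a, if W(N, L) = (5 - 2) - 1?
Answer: 14100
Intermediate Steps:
W(N, L) = 2 (W(N, L) = 3 - 1 = 2)
u(o) = 2
(141/u(-11))*a = (141/2)*200 = 14100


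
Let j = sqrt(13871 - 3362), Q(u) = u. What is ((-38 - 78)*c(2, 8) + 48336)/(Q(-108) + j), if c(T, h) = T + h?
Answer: -1698336/385 - 47176*sqrt(10509)/1155 ≈ -8598.4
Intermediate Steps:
j = sqrt(10509) ≈ 102.51
((-38 - 78)*c(2, 8) + 48336)/(Q(-108) + j) = ((-38 - 78)*(2 + 8) + 48336)/(-108 + sqrt(10509)) = (-116*10 + 48336)/(-108 + sqrt(10509)) = (-1160 + 48336)/(-108 + sqrt(10509)) = 47176/(-108 + sqrt(10509))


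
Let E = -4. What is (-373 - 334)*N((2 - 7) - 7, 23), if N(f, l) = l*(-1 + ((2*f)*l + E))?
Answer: 9057377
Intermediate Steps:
N(f, l) = l*(-5 + 2*f*l) (N(f, l) = l*(-1 + ((2*f)*l - 4)) = l*(-1 + (2*f*l - 4)) = l*(-1 + (-4 + 2*f*l)) = l*(-5 + 2*f*l))
(-373 - 334)*N((2 - 7) - 7, 23) = (-373 - 334)*(23*(-5 + 2*((2 - 7) - 7)*23)) = -16261*(-5 + 2*(-5 - 7)*23) = -16261*(-5 + 2*(-12)*23) = -16261*(-5 - 552) = -16261*(-557) = -707*(-12811) = 9057377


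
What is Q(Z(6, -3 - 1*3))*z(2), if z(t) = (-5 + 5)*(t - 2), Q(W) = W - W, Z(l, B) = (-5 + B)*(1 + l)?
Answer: 0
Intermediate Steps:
Z(l, B) = (1 + l)*(-5 + B)
Q(W) = 0
z(t) = 0 (z(t) = 0*(-2 + t) = 0)
Q(Z(6, -3 - 1*3))*z(2) = 0*0 = 0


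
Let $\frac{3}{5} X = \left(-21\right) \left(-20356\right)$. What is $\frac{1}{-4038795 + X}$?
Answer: $- \frac{1}{3326335} \approx -3.0063 \cdot 10^{-7}$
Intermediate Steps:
$X = 712460$ ($X = \frac{5 \left(\left(-21\right) \left(-20356\right)\right)}{3} = \frac{5}{3} \cdot 427476 = 712460$)
$\frac{1}{-4038795 + X} = \frac{1}{-4038795 + 712460} = \frac{1}{-3326335} = - \frac{1}{3326335}$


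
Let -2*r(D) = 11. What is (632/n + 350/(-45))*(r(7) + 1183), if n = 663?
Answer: -5327795/663 ≈ -8035.9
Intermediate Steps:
r(D) = -11/2 (r(D) = -½*11 = -11/2)
(632/n + 350/(-45))*(r(7) + 1183) = (632/663 + 350/(-45))*(-11/2 + 1183) = (632*(1/663) + 350*(-1/45))*(2355/2) = (632/663 - 70/9)*(2355/2) = -13574/1989*2355/2 = -5327795/663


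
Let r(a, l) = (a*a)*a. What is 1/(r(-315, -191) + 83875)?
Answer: -1/31172000 ≈ -3.2080e-8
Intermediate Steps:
r(a, l) = a³ (r(a, l) = a²*a = a³)
1/(r(-315, -191) + 83875) = 1/((-315)³ + 83875) = 1/(-31255875 + 83875) = 1/(-31172000) = -1/31172000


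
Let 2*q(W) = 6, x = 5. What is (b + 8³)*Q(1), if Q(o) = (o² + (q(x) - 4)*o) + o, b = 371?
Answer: 883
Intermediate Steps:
q(W) = 3 (q(W) = (½)*6 = 3)
Q(o) = o² (Q(o) = (o² + (3 - 4)*o) + o = (o² - o) + o = o²)
(b + 8³)*Q(1) = (371 + 8³)*1² = (371 + 512)*1 = 883*1 = 883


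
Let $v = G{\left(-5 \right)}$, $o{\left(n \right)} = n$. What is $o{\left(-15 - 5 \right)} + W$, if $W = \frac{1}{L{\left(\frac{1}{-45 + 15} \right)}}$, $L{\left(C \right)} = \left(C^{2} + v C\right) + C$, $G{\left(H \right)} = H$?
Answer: $- \frac{1520}{121} \approx -12.562$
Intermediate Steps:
$v = -5$
$L{\left(C \right)} = C^{2} - 4 C$ ($L{\left(C \right)} = \left(C^{2} - 5 C\right) + C = C^{2} - 4 C$)
$W = \frac{900}{121}$ ($W = \frac{1}{\frac{1}{-45 + 15} \left(-4 + \frac{1}{-45 + 15}\right)} = \frac{1}{\frac{1}{-30} \left(-4 + \frac{1}{-30}\right)} = \frac{1}{\left(- \frac{1}{30}\right) \left(-4 - \frac{1}{30}\right)} = \frac{1}{\left(- \frac{1}{30}\right) \left(- \frac{121}{30}\right)} = \frac{1}{\frac{121}{900}} = \frac{900}{121} \approx 7.438$)
$o{\left(-15 - 5 \right)} + W = \left(-15 - 5\right) + \frac{900}{121} = -20 + \frac{900}{121} = - \frac{1520}{121}$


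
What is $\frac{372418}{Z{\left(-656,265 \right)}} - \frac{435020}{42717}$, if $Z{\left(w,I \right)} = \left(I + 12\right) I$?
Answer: $- \frac{16024063394}{3135641385} \approx -5.1103$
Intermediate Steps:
$Z{\left(w,I \right)} = I \left(12 + I\right)$ ($Z{\left(w,I \right)} = \left(12 + I\right) I = I \left(12 + I\right)$)
$\frac{372418}{Z{\left(-656,265 \right)}} - \frac{435020}{42717} = \frac{372418}{265 \left(12 + 265\right)} - \frac{435020}{42717} = \frac{372418}{265 \cdot 277} - \frac{435020}{42717} = \frac{372418}{73405} - \frac{435020}{42717} = - \frac{16024063394}{3135641385}$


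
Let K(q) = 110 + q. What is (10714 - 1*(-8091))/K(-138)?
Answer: -18805/28 ≈ -671.61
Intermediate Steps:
(10714 - 1*(-8091))/K(-138) = (10714 - 1*(-8091))/(110 - 138) = (10714 + 8091)/(-28) = 18805*(-1/28) = -18805/28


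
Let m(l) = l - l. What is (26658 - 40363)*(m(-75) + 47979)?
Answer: -657552195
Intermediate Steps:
m(l) = 0
(26658 - 40363)*(m(-75) + 47979) = (26658 - 40363)*(0 + 47979) = -13705*47979 = -657552195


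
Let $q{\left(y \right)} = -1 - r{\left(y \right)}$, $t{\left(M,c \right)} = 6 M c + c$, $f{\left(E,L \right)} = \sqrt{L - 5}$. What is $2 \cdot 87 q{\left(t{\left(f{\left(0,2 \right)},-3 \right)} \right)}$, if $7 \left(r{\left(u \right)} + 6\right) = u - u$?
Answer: $870$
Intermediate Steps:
$f{\left(E,L \right)} = \sqrt{-5 + L}$
$r{\left(u \right)} = -6$ ($r{\left(u \right)} = -6 + \frac{u - u}{7} = -6 + \frac{1}{7} \cdot 0 = -6 + 0 = -6$)
$t{\left(M,c \right)} = c + 6 M c$ ($t{\left(M,c \right)} = 6 M c + c = c + 6 M c$)
$q{\left(y \right)} = 5$ ($q{\left(y \right)} = -1 - -6 = -1 + 6 = 5$)
$2 \cdot 87 q{\left(t{\left(f{\left(0,2 \right)},-3 \right)} \right)} = 2 \cdot 87 \cdot 5 = 174 \cdot 5 = 870$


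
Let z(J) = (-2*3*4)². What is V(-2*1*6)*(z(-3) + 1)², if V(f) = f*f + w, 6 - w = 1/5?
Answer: 249363821/5 ≈ 4.9873e+7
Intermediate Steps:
w = 29/5 (w = 6 - 1/5 = 6 - 1*⅕ = 6 - ⅕ = 29/5 ≈ 5.8000)
z(J) = 576 (z(J) = (-6*4)² = (-24)² = 576)
V(f) = 29/5 + f² (V(f) = f*f + 29/5 = f² + 29/5 = 29/5 + f²)
V(-2*1*6)*(z(-3) + 1)² = (29/5 + (-2*1*6)²)*(576 + 1)² = (29/5 + (-2*6)²)*577² = (29/5 + (-12)²)*332929 = (29/5 + 144)*332929 = (749/5)*332929 = 249363821/5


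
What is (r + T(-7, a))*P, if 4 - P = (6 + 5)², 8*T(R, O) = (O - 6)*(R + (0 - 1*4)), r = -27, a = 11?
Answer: 31707/8 ≈ 3963.4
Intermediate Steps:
T(R, O) = (-6 + O)*(-4 + R)/8 (T(R, O) = ((O - 6)*(R + (0 - 1*4)))/8 = ((-6 + O)*(R + (0 - 4)))/8 = ((-6 + O)*(R - 4))/8 = ((-6 + O)*(-4 + R))/8 = (-6 + O)*(-4 + R)/8)
P = -117 (P = 4 - (6 + 5)² = 4 - 1*11² = 4 - 1*121 = 4 - 121 = -117)
(r + T(-7, a))*P = (-27 + (3 - ¾*(-7) - ½*11 + (⅛)*11*(-7)))*(-117) = (-27 + (3 + 21/4 - 11/2 - 77/8))*(-117) = (-27 - 55/8)*(-117) = -271/8*(-117) = 31707/8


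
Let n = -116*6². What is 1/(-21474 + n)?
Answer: -1/25650 ≈ -3.8986e-5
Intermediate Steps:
n = -4176 (n = -116*36 = -4176)
1/(-21474 + n) = 1/(-21474 - 4176) = 1/(-25650) = -1/25650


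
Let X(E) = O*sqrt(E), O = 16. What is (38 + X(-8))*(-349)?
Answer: -13262 - 11168*I*sqrt(2) ≈ -13262.0 - 15794.0*I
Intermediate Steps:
X(E) = 16*sqrt(E)
(38 + X(-8))*(-349) = (38 + 16*sqrt(-8))*(-349) = (38 + 16*(2*I*sqrt(2)))*(-349) = (38 + 32*I*sqrt(2))*(-349) = -13262 - 11168*I*sqrt(2)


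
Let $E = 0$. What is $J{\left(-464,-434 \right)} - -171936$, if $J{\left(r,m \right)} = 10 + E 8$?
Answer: $171946$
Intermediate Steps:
$J{\left(r,m \right)} = 10$ ($J{\left(r,m \right)} = 10 + 0 \cdot 8 = 10 + 0 = 10$)
$J{\left(-464,-434 \right)} - -171936 = 10 - -171936 = 10 + 171936 = 171946$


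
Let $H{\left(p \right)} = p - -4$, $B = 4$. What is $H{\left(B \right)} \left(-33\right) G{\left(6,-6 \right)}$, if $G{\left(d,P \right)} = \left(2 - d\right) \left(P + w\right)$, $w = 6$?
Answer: $0$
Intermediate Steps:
$H{\left(p \right)} = 4 + p$ ($H{\left(p \right)} = p + 4 = 4 + p$)
$G{\left(d,P \right)} = \left(2 - d\right) \left(6 + P\right)$ ($G{\left(d,P \right)} = \left(2 - d\right) \left(P + 6\right) = \left(2 - d\right) \left(6 + P\right)$)
$H{\left(B \right)} \left(-33\right) G{\left(6,-6 \right)} = \left(4 + 4\right) \left(-33\right) \left(12 - 36 + 2 \left(-6\right) - \left(-6\right) 6\right) = 8 \left(-33\right) \left(12 - 36 - 12 + 36\right) = \left(-264\right) 0 = 0$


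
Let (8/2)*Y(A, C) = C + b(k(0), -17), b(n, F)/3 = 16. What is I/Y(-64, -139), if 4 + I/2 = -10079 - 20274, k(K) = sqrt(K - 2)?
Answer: 242856/91 ≈ 2668.7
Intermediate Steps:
k(K) = sqrt(-2 + K)
b(n, F) = 48 (b(n, F) = 3*16 = 48)
I = -60714 (I = -8 + 2*(-10079 - 20274) = -8 + 2*(-30353) = -8 - 60706 = -60714)
Y(A, C) = 12 + C/4 (Y(A, C) = (C + 48)/4 = (48 + C)/4 = 12 + C/4)
I/Y(-64, -139) = -60714/(12 + (1/4)*(-139)) = -60714/(12 - 139/4) = -60714/(-91/4) = -60714*(-4/91) = 242856/91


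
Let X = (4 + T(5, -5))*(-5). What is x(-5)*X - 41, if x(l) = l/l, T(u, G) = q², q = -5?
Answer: -186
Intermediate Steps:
T(u, G) = 25 (T(u, G) = (-5)² = 25)
X = -145 (X = (4 + 25)*(-5) = 29*(-5) = -145)
x(l) = 1
x(-5)*X - 41 = 1*(-145) - 41 = -145 - 41 = -186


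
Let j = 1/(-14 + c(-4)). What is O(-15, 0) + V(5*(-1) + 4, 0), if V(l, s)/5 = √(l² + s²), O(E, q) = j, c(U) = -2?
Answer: 79/16 ≈ 4.9375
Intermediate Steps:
j = -1/16 (j = 1/(-14 - 2) = 1/(-16) = -1/16 ≈ -0.062500)
O(E, q) = -1/16
V(l, s) = 5*√(l² + s²)
O(-15, 0) + V(5*(-1) + 4, 0) = -1/16 + 5*√((5*(-1) + 4)² + 0²) = -1/16 + 5*√((-5 + 4)² + 0) = -1/16 + 5*√((-1)² + 0) = -1/16 + 5*√(1 + 0) = -1/16 + 5*√1 = -1/16 + 5*1 = -1/16 + 5 = 79/16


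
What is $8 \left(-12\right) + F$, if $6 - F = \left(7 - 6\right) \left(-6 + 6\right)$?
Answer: $-90$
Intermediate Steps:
$F = 6$ ($F = 6 - \left(7 - 6\right) \left(-6 + 6\right) = 6 - 1 \cdot 0 = 6 - 0 = 6 + 0 = 6$)
$8 \left(-12\right) + F = 8 \left(-12\right) + 6 = -96 + 6 = -90$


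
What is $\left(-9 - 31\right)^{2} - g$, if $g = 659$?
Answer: $941$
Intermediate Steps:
$\left(-9 - 31\right)^{2} - g = \left(-9 - 31\right)^{2} - 659 = \left(-40\right)^{2} - 659 = 1600 - 659 = 941$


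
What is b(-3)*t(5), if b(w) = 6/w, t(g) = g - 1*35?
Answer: 60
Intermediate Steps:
t(g) = -35 + g (t(g) = g - 35 = -35 + g)
b(-3)*t(5) = (6/(-3))*(-35 + 5) = (6*(-1/3))*(-30) = -2*(-30) = 60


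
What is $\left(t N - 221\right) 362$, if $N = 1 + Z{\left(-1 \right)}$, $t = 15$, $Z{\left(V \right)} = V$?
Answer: $-80002$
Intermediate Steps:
$N = 0$ ($N = 1 - 1 = 0$)
$\left(t N - 221\right) 362 = \left(15 \cdot 0 - 221\right) 362 = \left(0 - 221\right) 362 = \left(-221\right) 362 = -80002$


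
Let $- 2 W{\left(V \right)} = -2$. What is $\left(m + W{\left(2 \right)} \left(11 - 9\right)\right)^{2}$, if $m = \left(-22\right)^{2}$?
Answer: $236196$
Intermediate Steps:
$m = 484$
$W{\left(V \right)} = 1$ ($W{\left(V \right)} = \left(- \frac{1}{2}\right) \left(-2\right) = 1$)
$\left(m + W{\left(2 \right)} \left(11 - 9\right)\right)^{2} = \left(484 + 1 \left(11 - 9\right)\right)^{2} = \left(484 + 1 \cdot 2\right)^{2} = \left(484 + 2\right)^{2} = 486^{2} = 236196$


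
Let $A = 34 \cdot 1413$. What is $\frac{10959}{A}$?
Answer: $\frac{3653}{16014} \approx 0.22811$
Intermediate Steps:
$A = 48042$
$\frac{10959}{A} = \frac{10959}{48042} = 10959 \cdot \frac{1}{48042} = \frac{3653}{16014}$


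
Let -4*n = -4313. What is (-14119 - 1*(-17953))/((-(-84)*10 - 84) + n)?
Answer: 15336/7337 ≈ 2.0902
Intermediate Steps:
n = 4313/4 (n = -¼*(-4313) = 4313/4 ≈ 1078.3)
(-14119 - 1*(-17953))/((-(-84)*10 - 84) + n) = (-14119 - 1*(-17953))/((-(-84)*10 - 84) + 4313/4) = (-14119 + 17953)/((-84*(-10) - 84) + 4313/4) = 3834/((840 - 84) + 4313/4) = 3834/(756 + 4313/4) = 3834/(7337/4) = 3834*(4/7337) = 15336/7337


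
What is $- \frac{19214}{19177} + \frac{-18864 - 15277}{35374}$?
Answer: $- \frac{1334397993}{678367198} \approx -1.9671$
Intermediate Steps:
$- \frac{19214}{19177} + \frac{-18864 - 15277}{35374} = \left(-19214\right) \frac{1}{19177} + \left(-18864 - 15277\right) \frac{1}{35374} = - \frac{19214}{19177} - \frac{34141}{35374} = - \frac{1334397993}{678367198}$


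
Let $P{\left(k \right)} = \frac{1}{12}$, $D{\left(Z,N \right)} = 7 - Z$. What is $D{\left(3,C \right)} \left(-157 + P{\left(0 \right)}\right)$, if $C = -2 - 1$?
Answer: $- \frac{1883}{3} \approx -627.67$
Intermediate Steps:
$C = -3$ ($C = -2 - 1 = -3$)
$P{\left(k \right)} = \frac{1}{12}$
$D{\left(3,C \right)} \left(-157 + P{\left(0 \right)}\right) = \left(7 - 3\right) \left(-157 + \frac{1}{12}\right) = \left(7 - 3\right) \left(- \frac{1883}{12}\right) = 4 \left(- \frac{1883}{12}\right) = - \frac{1883}{3}$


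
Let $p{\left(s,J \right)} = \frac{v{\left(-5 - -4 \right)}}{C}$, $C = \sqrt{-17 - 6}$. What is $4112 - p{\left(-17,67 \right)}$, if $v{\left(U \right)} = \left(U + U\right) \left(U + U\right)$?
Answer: $4112 + \frac{4 i \sqrt{23}}{23} \approx 4112.0 + 0.83406 i$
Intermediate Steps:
$C = i \sqrt{23}$ ($C = \sqrt{-23} = i \sqrt{23} \approx 4.7958 i$)
$v{\left(U \right)} = 4 U^{2}$ ($v{\left(U \right)} = 2 U 2 U = 4 U^{2}$)
$p{\left(s,J \right)} = - \frac{4 i \sqrt{23}}{23}$ ($p{\left(s,J \right)} = \frac{4 \left(-5 - -4\right)^{2}}{i \sqrt{23}} = 4 \left(-5 + 4\right)^{2} \left(- \frac{i \sqrt{23}}{23}\right) = 4 \left(-1\right)^{2} \left(- \frac{i \sqrt{23}}{23}\right) = 4 \cdot 1 \left(- \frac{i \sqrt{23}}{23}\right) = 4 \left(- \frac{i \sqrt{23}}{23}\right) = - \frac{4 i \sqrt{23}}{23}$)
$4112 - p{\left(-17,67 \right)} = 4112 - - \frac{4 i \sqrt{23}}{23} = 4112 + \frac{4 i \sqrt{23}}{23}$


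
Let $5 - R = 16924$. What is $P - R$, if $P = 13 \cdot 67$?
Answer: $17790$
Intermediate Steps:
$R = -16919$ ($R = 5 - 16924 = -16919$)
$P = 871$
$P - R = 871 - -16919 = 871 + 16919 = 17790$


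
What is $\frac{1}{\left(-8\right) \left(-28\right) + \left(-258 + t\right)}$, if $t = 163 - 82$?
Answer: $\frac{1}{47} \approx 0.021277$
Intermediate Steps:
$t = 81$
$\frac{1}{\left(-8\right) \left(-28\right) + \left(-258 + t\right)} = \frac{1}{\left(-8\right) \left(-28\right) + \left(-258 + 81\right)} = \frac{1}{224 - 177} = \frac{1}{47}$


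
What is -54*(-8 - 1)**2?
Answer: -4374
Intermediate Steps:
-54*(-8 - 1)**2 = -54*(-9)**2 = -54*81 = -4374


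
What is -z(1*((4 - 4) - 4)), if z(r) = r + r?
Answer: 8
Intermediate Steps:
z(r) = 2*r
-z(1*((4 - 4) - 4)) = -2*1*((4 - 4) - 4) = -2*1*(0 - 4) = -2*1*(-4) = -2*(-4) = -1*(-8) = 8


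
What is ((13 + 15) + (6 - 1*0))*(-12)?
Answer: -408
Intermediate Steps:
((13 + 15) + (6 - 1*0))*(-12) = (28 + (6 + 0))*(-12) = (28 + 6)*(-12) = 34*(-12) = -408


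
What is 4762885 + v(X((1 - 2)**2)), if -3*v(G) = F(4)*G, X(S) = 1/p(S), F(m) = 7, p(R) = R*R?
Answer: 14288648/3 ≈ 4.7629e+6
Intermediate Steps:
p(R) = R**2
X(S) = S**(-2) (X(S) = 1/(S**2) = S**(-2))
v(G) = -7*G/3
4762885 + v(X((1 - 2)**2)) = 4762885 - 7/(3*(1 - 2)**4) = 4762885 - 7/(3*((-1)**2)**2) = 4762885 - 7/3/1**2 = 4762885 - 7/3*1 = 4762885 - 7/3 = 14288648/3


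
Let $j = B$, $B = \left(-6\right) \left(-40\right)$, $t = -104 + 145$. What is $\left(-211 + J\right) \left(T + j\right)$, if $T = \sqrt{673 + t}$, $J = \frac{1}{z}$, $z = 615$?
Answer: $- \frac{2076224}{41} - \frac{129764 \sqrt{714}}{615} \approx -56278.0$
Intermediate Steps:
$t = 41$
$B = 240$
$J = \frac{1}{615} \approx 0.001626$
$j = 240$
$T = \sqrt{714}$ ($T = \sqrt{673 + 41} = \sqrt{714} \approx 26.721$)
$\left(-211 + J\right) \left(T + j\right) = \left(-211 + \frac{1}{615}\right) \left(\sqrt{714} + 240\right) = - \frac{129764 \left(240 + \sqrt{714}\right)}{615} = - \frac{2076224}{41} - \frac{129764 \sqrt{714}}{615}$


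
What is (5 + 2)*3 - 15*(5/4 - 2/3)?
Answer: 49/4 ≈ 12.250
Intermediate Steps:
(5 + 2)*3 - 15*(5/4 - 2/3) = 7*3 - 15*(5*(1/4) - 2*1/3) = 21 - 15*(5/4 - 2/3) = 21 - 15*7/12 = 21 - 35/4 = 49/4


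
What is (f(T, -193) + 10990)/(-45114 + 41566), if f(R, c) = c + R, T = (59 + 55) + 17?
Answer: -2732/887 ≈ -3.0800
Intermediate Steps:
T = 131 (T = 114 + 17 = 131)
f(R, c) = R + c
(f(T, -193) + 10990)/(-45114 + 41566) = ((131 - 193) + 10990)/(-45114 + 41566) = (-62 + 10990)/(-3548) = 10928*(-1/3548) = -2732/887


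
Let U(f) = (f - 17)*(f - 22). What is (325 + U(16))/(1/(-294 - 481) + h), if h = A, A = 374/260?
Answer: 6669650/28959 ≈ 230.31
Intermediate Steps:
U(f) = (-22 + f)*(-17 + f) (U(f) = (-17 + f)*(-22 + f) = (-22 + f)*(-17 + f))
A = 187/130 (A = 374*(1/260) = 187/130 ≈ 1.4385)
h = 187/130 ≈ 1.4385
(325 + U(16))/(1/(-294 - 481) + h) = (325 + (374 + 16² - 39*16))/(1/(-294 - 481) + 187/130) = (325 + (374 + 256 - 624))/(1/(-775) + 187/130) = (325 + 6)/(-1/775 + 187/130) = 331/(28959/20150) = 331*(20150/28959) = 6669650/28959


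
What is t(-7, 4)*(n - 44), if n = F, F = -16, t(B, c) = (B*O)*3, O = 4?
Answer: 5040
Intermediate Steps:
t(B, c) = 12*B (t(B, c) = (B*4)*3 = (4*B)*3 = 12*B)
n = -16
t(-7, 4)*(n - 44) = (12*(-7))*(-16 - 44) = -84*(-60) = 5040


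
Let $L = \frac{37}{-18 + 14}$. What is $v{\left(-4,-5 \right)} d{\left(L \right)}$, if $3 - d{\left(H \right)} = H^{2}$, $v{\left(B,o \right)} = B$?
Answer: $\frac{1321}{4} \approx 330.25$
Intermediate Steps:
$L = - \frac{37}{4}$ ($L = \frac{37}{-4} = 37 \left(- \frac{1}{4}\right) = - \frac{37}{4} \approx -9.25$)
$d{\left(H \right)} = 3 - H^{2}$
$v{\left(-4,-5 \right)} d{\left(L \right)} = - 4 \left(3 - \left(- \frac{37}{4}\right)^{2}\right) = - 4 \left(3 - \frac{1369}{16}\right) = \left(-4\right) \left(- \frac{1321}{16}\right) = \frac{1321}{4}$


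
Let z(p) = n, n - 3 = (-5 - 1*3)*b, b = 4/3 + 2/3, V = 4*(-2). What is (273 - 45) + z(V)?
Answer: 215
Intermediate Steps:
V = -8
b = 2 (b = 4*(⅓) + 2*(⅓) = 4/3 + ⅔ = 2)
n = -13 (n = 3 + (-5 - 1*3)*2 = 3 + (-5 - 3)*2 = 3 - 8*2 = 3 - 16 = -13)
z(p) = -13
(273 - 45) + z(V) = (273 - 45) - 13 = 228 - 13 = 215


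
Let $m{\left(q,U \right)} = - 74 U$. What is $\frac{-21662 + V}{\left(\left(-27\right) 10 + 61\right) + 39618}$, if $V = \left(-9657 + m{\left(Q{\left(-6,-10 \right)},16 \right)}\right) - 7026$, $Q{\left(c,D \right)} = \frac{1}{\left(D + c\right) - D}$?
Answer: $- \frac{39529}{39409} \approx -1.003$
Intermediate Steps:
$Q{\left(c,D \right)} = \frac{1}{c}$
$V = -17867$ ($V = \left(-9657 - 1184\right) - 7026 = -10841 - 7026 = -17867$)
$\frac{-21662 + V}{\left(\left(-27\right) 10 + 61\right) + 39618} = \frac{-21662 - 17867}{\left(\left(-27\right) 10 + 61\right) + 39618} = - \frac{39529}{\left(-270 + 61\right) + 39618} = - \frac{39529}{-209 + 39618} = - \frac{39529}{39409}$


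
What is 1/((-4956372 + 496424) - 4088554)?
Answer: -1/8548502 ≈ -1.1698e-7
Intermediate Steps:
1/((-4956372 + 496424) - 4088554) = 1/(-4459948 - 4088554) = 1/(-8548502) = -1/8548502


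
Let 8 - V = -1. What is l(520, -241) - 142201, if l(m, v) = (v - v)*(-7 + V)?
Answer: -142201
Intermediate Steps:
V = 9 (V = 8 - 1*(-1) = 8 + 1 = 9)
l(m, v) = 0 (l(m, v) = (v - v)*(-7 + 9) = 0*2 = 0)
l(520, -241) - 142201 = 0 - 142201 = -142201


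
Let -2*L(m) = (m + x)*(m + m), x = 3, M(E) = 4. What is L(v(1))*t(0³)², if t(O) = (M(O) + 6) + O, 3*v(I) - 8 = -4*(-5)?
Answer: -103600/9 ≈ -11511.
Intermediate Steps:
v(I) = 28/3 (v(I) = 8/3 + (-4*(-5))/3 = 8/3 + (⅓)*20 = 8/3 + 20/3 = 28/3)
t(O) = 10 + O (t(O) = (4 + 6) + O = 10 + O)
L(m) = -m*(3 + m) (L(m) = -(m + 3)*(m + m)/2 = -(3 + m)*2*m/2 = -m*(3 + m))
L(v(1))*t(0³)² = (-1*28/3*(3 + 28/3))*(10 + 0³)² = (-1*28/3*37/3)*(10 + 0)² = -1036/9*10² = -1036/9*100 = -103600/9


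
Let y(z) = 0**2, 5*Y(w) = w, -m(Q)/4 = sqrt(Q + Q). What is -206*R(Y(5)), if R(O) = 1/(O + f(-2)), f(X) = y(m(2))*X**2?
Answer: -206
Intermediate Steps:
m(Q) = -4*sqrt(2)*sqrt(Q) (m(Q) = -4*sqrt(Q + Q) = -4*sqrt(2)*sqrt(Q))
Y(w) = w/5
y(z) = 0
f(X) = 0 (f(X) = 0*X**2 = 0)
R(O) = 1/O (R(O) = 1/(O + 0) = 1/O)
-206*R(Y(5)) = -206/1 = -206*1 = -206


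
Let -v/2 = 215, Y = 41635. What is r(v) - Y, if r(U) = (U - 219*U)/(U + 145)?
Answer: -2391943/57 ≈ -41964.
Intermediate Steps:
v = -430 (v = -2*215 = -430)
r(U) = -218*U/(145 + U) (r(U) = (-218*U)/(145 + U) = -218*U/(145 + U))
r(v) - Y = -218*(-430)/(145 - 430) - 1*41635 = -218*(-430)/(-285) - 41635 = -218*(-430)*(-1/285) - 41635 = -18748/57 - 41635 = -2391943/57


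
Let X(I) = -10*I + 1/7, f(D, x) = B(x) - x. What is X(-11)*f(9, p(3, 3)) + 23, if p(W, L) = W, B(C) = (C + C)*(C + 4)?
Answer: 30230/7 ≈ 4318.6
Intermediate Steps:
B(C) = 2*C*(4 + C) (B(C) = (2*C)*(4 + C) = 2*C*(4 + C))
f(D, x) = -x + 2*x*(4 + x) (f(D, x) = 2*x*(4 + x) - x = -x + 2*x*(4 + x))
X(I) = ⅐ - 10*I (X(I) = -10*I + ⅐ = ⅐ - 10*I)
X(-11)*f(9, p(3, 3)) + 23 = (⅐ - 10*(-11))*(3*(7 + 2*3)) + 23 = (⅐ + 110)*(3*(7 + 6)) + 23 = 771*(3*13)/7 + 23 = (771/7)*39 + 23 = 30069/7 + 23 = 30230/7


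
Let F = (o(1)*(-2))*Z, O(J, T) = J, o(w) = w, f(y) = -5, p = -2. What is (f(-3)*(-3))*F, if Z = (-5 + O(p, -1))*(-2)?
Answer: -420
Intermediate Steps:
Z = 14 (Z = (-5 - 2)*(-2) = -7*(-2) = 14)
F = -28 (F = (1*(-2))*14 = -2*14 = -28)
(f(-3)*(-3))*F = -5*(-3)*(-28) = 15*(-28) = -420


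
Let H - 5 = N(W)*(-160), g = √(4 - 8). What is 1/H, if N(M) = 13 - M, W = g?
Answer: -83/176321 - 64*I/881605 ≈ -0.00047073 - 7.2595e-5*I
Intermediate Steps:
g = 2*I (g = √(-4) = 2*I ≈ 2.0*I)
W = 2*I ≈ 2.0*I
H = -2075 + 320*I (H = 5 + (13 - 2*I)*(-160) = 5 + (-2080 + 320*I) = -2075 + 320*I ≈ -2075.0 + 320.0*I)
1/H = 1/(-2075 + 320*I) = (-2075 - 320*I)/4408025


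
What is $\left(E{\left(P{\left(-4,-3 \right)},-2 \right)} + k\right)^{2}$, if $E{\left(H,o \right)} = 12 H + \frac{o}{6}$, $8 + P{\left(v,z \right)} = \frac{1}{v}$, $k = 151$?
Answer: $\frac{24025}{9} \approx 2669.4$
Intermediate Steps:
$P{\left(v,z \right)} = -8 + \frac{1}{v}$
$E{\left(H,o \right)} = 12 H + \frac{o}{6}$ ($E{\left(H,o \right)} = 12 H + o \frac{1}{6} = 12 H + \frac{o}{6}$)
$\left(E{\left(P{\left(-4,-3 \right)},-2 \right)} + k\right)^{2} = \left(\left(12 \left(-8 + \frac{1}{-4}\right) + \frac{1}{6} \left(-2\right)\right) + 151\right)^{2} = \left(\left(12 \left(-8 - \frac{1}{4}\right) - \frac{1}{3}\right) + 151\right)^{2} = \left(\left(12 \left(- \frac{33}{4}\right) - \frac{1}{3}\right) + 151\right)^{2} = \left(\left(-99 - \frac{1}{3}\right) + 151\right)^{2} = \left(- \frac{298}{3} + 151\right)^{2} = \left(\frac{155}{3}\right)^{2} = \frac{24025}{9}$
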